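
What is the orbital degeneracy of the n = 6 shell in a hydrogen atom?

The n = 6 shell contains n² = 6² = 36 orbitals.

36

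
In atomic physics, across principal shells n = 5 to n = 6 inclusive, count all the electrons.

122

Shell n has n² orbitals: 5²=25 + 6²=36 = 61 orbitals.
Two spin states per orbital: 2 × 61 = 122 electrons.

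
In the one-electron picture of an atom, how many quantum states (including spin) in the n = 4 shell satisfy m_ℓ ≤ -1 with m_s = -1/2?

Go through ℓ = 0, …, 3 (the values permitted for n = 4).
Per ℓ-value: ℓ=1 → 1; ℓ=2 → 2; ℓ=3 → 3.
Orbitals: 1 + 2 + 3 = 6. With m_s fixed to a single value there is one state per orbital, giving 6 states.

6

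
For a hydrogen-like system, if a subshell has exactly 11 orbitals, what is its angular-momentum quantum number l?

l = 5

2l+1 = 11 gives l = 5.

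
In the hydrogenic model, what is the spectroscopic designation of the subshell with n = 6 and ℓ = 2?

ℓ = 2 corresponds to the letter 'd', so the subshell is 6d.

6d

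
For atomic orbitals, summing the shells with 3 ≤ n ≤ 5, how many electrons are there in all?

Shell n has n² orbitals: 3²=9 + 4²=16 + 5²=25 = 50 orbitals.
Two spin states per orbital: 2 × 50 = 100 electrons.

100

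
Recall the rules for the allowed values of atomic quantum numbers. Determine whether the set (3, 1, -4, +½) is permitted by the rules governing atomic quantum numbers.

The magnetic quantum number must satisfy −l ≤ ml ≤ l. With l = 1, ml can only be -1, 0, 1, so ml = -4 is forbidden.

Invalid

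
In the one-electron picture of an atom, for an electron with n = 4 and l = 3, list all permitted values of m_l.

-3, -2, -1, 0, 1, 2, 3

m_l takes every integer from −l to +l. With l = 3 that gives the 7 values -3, -2, -1, 0, 1, 2, 3.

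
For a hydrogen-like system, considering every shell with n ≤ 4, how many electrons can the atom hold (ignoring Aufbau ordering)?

60

Total orbitals = 1² + 2² + 3² + 4² = 30. Doubling for spin gives 60 electrons.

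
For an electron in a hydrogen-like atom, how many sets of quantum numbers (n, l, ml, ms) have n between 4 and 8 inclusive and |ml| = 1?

100

Count contributing orbitals for each principal shell:
n=4 → 6; n=5 → 8; n=6 → 10; n=7 → 12; n=8 → 14.
Orbitals: 6 + 8 + 10 + 12 + 14 = 50. Including both spin states (ms = ±1/2) gives 2 × 50 = 100 states.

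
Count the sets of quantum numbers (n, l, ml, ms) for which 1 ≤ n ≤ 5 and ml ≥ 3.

Go shell by shell, enumerating (l, ml) with ml ≥ 3:
n=4 → 1; n=5 → 3.
Orbitals: 1 + 3 = 4. Including both spin states (ms = ±1/2) gives 2 × 4 = 8 states.

8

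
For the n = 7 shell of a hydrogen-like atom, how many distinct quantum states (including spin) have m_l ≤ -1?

Go through l = 0, …, 6 (the values permitted for n = 7).
The (l, m_l) pairs meeting m_l ≤ -1 give: l=1 → 1; l=2 → 2; l=3 → 3; l=4 → 4; l=5 → 5; l=6 → 6.
Orbitals: 1 + 2 + 3 + 4 + 5 + 6 = 21. Each orbital carries two spin states, so 21 × 2 = 42 states.

42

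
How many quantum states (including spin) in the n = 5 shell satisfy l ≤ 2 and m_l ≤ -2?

2

The n = 5 shell has l = 0 through 4; check each.
Per l-value: l=2 → 1.
Orbitals: 1. Each orbital carries two spin states, so 1 × 2 = 2 states.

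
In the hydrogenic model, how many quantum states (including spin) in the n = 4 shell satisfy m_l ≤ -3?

Go through l = 0, …, 3 (the values permitted for n = 4).
Orbitals with m_l ≤ -3, by l: l=3 → 1.
Orbitals: 1. Each orbital carries two spin states, so 1 × 2 = 2 states.

2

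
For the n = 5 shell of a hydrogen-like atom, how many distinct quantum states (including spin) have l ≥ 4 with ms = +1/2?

9

The n = 5 shell has l = 0 through 4; check each.
Contributions: l=4 → 9.
Orbitals: 9. With ms fixed to a single value there is one state per orbital, giving 9 states.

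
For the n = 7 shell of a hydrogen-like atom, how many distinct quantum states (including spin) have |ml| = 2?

Per l-value: l=2 → 2; l=3 → 2; l=4 → 2; l=5 → 2; l=6 → 2.
Orbitals: 2 + 2 + 2 + 2 + 2 = 10. Each orbital carries two spin states, so 10 × 2 = 20 states.

20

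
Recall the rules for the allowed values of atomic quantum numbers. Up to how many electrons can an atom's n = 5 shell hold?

A shell holds 2n² electrons: 2 × 5² = 2 × 25 = 50.

50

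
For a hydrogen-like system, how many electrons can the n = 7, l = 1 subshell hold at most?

A subshell with l = 1 has 2l+1 = 3 orbitals, each holding 2 electrons (spin ±1/2), so 3 × 2 = 6.

6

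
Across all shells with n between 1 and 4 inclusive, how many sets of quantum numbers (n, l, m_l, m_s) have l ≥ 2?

34

Go shell by shell, enumerating (l, m_l) with l ≥ 2:
n=3 → 5; n=4 → 12.
Orbitals: 5 + 12 = 17. Including both spin states (m_s = ±1/2) gives 2 × 17 = 34 states.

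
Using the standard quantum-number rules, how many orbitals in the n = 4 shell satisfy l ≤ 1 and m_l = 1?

Contributions: l=1 → 1.
Total orbitals: 1.

1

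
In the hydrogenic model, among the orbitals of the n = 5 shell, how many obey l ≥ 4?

For n = 5, l ranges over 0 … 4.
Orbitals with l ≥ 4, by l: l=4 → 9.
Total orbitals: 9.

9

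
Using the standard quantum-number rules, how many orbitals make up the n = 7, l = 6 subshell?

13

A subshell has 2l+1 orbitals; with l = 6, that's 13.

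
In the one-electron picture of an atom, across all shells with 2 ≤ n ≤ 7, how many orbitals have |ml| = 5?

6

Work shell by shell — for each n, count the (l, ml) pairs that satisfy |ml| = 5:
n=6 → 2; n=7 → 4.
Total orbitals: 2 + 4 = 6.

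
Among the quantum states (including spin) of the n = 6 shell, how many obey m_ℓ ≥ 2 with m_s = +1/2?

With n = 6 the allowed ℓ are 0, 1, …, 5.
The (ℓ, m_ℓ) pairs meeting m_ℓ ≥ 2 give: ℓ=2 → 1; ℓ=3 → 2; ℓ=4 → 3; ℓ=5 → 4.
Orbitals: 1 + 2 + 3 + 4 = 10. With m_s fixed to a single value there is one state per orbital, giving 10 states.

10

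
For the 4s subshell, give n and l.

The leading integer gives n = 4; the letter 's' means l = 0.

n = 4, l = 0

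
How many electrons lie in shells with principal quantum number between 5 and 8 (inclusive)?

Shell n has n² orbitals: 5²=25 + 6²=36 + 7²=49 + 8²=64 = 174 orbitals.
Two spin states per orbital: 2 × 174 = 348 electrons.

348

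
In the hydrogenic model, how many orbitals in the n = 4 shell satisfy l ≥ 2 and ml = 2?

Go through l = 0, …, 3 (the values permitted for n = 4).
Contributions: l=2 → 1; l=3 → 1.
Total orbitals: 1 + 1 = 2.

2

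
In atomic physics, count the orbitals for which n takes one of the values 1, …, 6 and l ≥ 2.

For each n in the range, tally the orbitals obeying l ≥ 2:
n=3 → 5; n=4 → 12; n=5 → 21; n=6 → 32.
Total orbitals: 5 + 12 + 21 + 32 = 70.

70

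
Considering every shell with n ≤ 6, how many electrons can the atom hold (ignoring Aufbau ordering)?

Total orbitals = 1² + 2² + 3² + 4² + 5² + 6² = 91. Doubling for spin gives 182 electrons.

182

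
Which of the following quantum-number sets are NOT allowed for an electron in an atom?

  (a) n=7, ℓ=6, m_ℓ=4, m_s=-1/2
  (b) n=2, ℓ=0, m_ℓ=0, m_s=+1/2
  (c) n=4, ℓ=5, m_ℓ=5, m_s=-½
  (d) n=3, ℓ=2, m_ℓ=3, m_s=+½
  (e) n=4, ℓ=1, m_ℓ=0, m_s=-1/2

(c) has ℓ = 5 ≥ n = 4, violating 0 ≤ ℓ ≤ n−1.
(d) has |m_ℓ| = 3 > ℓ = 2, violating −ℓ ≤ m_ℓ ≤ ℓ.
The remaining sets (a), (b), (e) satisfy all four rules.

(c) and (d)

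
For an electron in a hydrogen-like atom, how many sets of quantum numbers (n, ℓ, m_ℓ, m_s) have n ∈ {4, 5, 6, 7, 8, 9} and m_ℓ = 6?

12

Count contributing orbitals for each principal shell:
n=7 → 1; n=8 → 2; n=9 → 3.
Orbitals: 1 + 2 + 3 = 6. Including both spin states (m_s = ±1/2) gives 2 × 6 = 12 states.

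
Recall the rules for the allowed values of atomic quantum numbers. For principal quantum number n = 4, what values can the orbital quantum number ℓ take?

ℓ is an integer with 0 ≤ ℓ ≤ n−1, so for n = 4: ℓ = 0, 1, 2, 3.

0, 1, 2, 3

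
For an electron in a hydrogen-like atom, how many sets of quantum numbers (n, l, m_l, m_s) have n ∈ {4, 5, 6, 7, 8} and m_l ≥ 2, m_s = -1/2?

Per-shell orbital counts meeting the constraint:
n=4 → 3; n=5 → 6; n=6 → 10; n=7 → 15; n=8 → 21.
Orbitals: 3 + 6 + 10 + 15 + 21 = 55. With m_s fixed to -1/2 there is one state per orbital, so 55 states.

55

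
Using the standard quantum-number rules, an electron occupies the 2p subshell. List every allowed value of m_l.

-1, 0, 1

The 2p subshell has l = 1, and m_l takes every integer from −l to +l. With l = 1 that gives the 3 values -1, 0, 1.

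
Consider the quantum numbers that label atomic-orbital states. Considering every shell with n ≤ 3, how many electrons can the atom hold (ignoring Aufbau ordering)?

28

Total orbitals = 1² + 2² + 3² = 14. Doubling for spin gives 28 electrons.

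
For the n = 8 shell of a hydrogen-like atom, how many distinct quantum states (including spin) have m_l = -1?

Go through l = 0, …, 7 (the values permitted for n = 8).
Per l-value: l=1 → 1; l=2 → 1; l=3 → 1; l=4 → 1; l=5 → 1; l=6 → 1; l=7 → 1.
Orbitals: 1 + 1 + 1 + 1 + 1 + 1 + 1 = 7. Each orbital carries two spin states, so 7 × 2 = 14 states.

14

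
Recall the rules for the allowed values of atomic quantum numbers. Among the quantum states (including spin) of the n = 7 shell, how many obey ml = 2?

With n = 7 the allowed l are 0, 1, …, 6.
Per l-value: l=2 → 1; l=3 → 1; l=4 → 1; l=5 → 1; l=6 → 1.
Orbitals: 1 + 1 + 1 + 1 + 1 = 5. Each orbital carries two spin states, so 5 × 2 = 10 states.

10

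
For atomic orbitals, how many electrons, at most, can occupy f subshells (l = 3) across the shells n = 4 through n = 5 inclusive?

An f subshell (l = 3) exists for every n ≥ 4, so shells n = 4, 5 each contribute one — 2 subshells.
Since each f subshell holds 2(2·3+1) = 14 electrons, the total is 2 × 14 = 28.

28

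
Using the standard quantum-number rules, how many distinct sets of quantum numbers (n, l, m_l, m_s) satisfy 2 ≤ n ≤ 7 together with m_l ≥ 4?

Go shell by shell, enumerating (l, m_l) with m_l ≥ 4:
n=5 → 1; n=6 → 3; n=7 → 6.
Orbitals: 1 + 3 + 6 = 10. Including both spin states (m_s = ±1/2) gives 2 × 10 = 20 states.

20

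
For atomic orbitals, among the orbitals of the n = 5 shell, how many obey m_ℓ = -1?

4

Contributions: ℓ=1 → 1; ℓ=2 → 1; ℓ=3 → 1; ℓ=4 → 1.
Total orbitals: 1 + 1 + 1 + 1 = 4.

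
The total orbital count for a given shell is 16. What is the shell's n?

n = 4

n² = 16 ⇒ n = 4.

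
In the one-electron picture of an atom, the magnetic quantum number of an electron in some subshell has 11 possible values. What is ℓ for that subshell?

ℓ = 5 (h)

m_ℓ ranges over 2ℓ+1 integers, so 2ℓ+1 = 11 ⇒ ℓ = 5.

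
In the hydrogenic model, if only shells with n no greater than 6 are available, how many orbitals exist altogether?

91

Total orbitals = 1² + 2² + 3² + 4² + 5² + 6² = 91.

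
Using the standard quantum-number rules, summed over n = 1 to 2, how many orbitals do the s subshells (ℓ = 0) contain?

2

An s subshell (ℓ = 0) exists for every n ≥ 1, so shells n = 1, 2 each contribute one — 2 subshells.
Since each s subshell has 2·0+1 = 1 orbital, the total is 2 × 1 = 2.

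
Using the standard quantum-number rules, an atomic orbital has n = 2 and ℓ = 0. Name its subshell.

2s

ℓ = 0 corresponds to the letter 's', so the subshell is 2s.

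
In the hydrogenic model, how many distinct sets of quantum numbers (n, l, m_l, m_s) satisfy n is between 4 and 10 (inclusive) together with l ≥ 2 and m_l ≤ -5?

70

Work shell by shell — for each n, count the (l, m_l) pairs that satisfy l ≥ 2 and m_l ≤ -5:
n=6 → 1; n=7 → 3; n=8 → 6; n=9 → 10; n=10 → 15.
Orbitals: 1 + 3 + 6 + 10 + 15 = 35. Including both spin states (m_s = ±1/2) gives 2 × 35 = 70 states.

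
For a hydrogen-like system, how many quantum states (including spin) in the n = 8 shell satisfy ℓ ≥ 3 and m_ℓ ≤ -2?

40

Go through ℓ = 0, …, 7 (the values permitted for n = 8).
Orbitals with ℓ ≥ 3 and m_ℓ ≤ -2, by ℓ: ℓ=3 → 2; ℓ=4 → 3; ℓ=5 → 4; ℓ=6 → 5; ℓ=7 → 6.
Orbitals: 2 + 3 + 4 + 5 + 6 = 20. Each orbital carries two spin states, so 20 × 2 = 40 states.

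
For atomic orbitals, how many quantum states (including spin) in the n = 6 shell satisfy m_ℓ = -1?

10

For n = 6, ℓ ranges over 0 … 5.
The (ℓ, m_ℓ) pairs meeting m_ℓ = -1 give: ℓ=1 → 1; ℓ=2 → 1; ℓ=3 → 1; ℓ=4 → 1; ℓ=5 → 1.
Orbitals: 1 + 1 + 1 + 1 + 1 = 5. Each orbital carries two spin states, so 5 × 2 = 10 states.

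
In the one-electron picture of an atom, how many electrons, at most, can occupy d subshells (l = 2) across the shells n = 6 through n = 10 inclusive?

A d subshell (l = 2) exists for every n ≥ 3, so shells n = 6, 7, 8, 9, 10 each contribute one — 5 subshells.
Since each d subshell holds 2(2·2+1) = 10 electrons, the total is 5 × 10 = 50.

50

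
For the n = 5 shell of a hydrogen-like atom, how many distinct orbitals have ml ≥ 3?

3

Orbitals with ml ≥ 3, by l: l=3 → 1; l=4 → 2.
Total orbitals: 1 + 2 = 3.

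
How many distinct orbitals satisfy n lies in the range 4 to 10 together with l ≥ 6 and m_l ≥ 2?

60

Per-shell orbital counts meeting the constraint:
n=7 → 5; n=8 → 11; n=9 → 18; n=10 → 26.
Total orbitals: 5 + 11 + 18 + 26 = 60.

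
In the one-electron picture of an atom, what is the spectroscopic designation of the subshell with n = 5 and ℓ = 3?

5f

ℓ = 3 corresponds to the letter 'f', so the subshell is 5f.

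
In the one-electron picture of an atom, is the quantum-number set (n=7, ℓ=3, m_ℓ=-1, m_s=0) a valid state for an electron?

Not allowed

The spin quantum number for an electron can only be m_s = +1/2 or −1/2; m_s = 0 is not one of those.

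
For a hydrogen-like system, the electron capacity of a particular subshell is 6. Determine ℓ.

ℓ = 1

2(2ℓ+1) = 6 ⇒ 2ℓ+1 = 3 ⇒ ℓ = 1.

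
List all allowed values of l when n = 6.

0, 1, 2, 3, 4, 5

l is an integer with 0 ≤ l ≤ n−1, so for n = 6: l = 0, 1, 2, 3, 4, 5.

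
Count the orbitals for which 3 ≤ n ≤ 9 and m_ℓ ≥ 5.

20

Go shell by shell, enumerating (ℓ, m_ℓ) with m_ℓ ≥ 5:
n=6 → 1; n=7 → 3; n=8 → 6; n=9 → 10.
Total orbitals: 1 + 3 + 6 + 10 = 20.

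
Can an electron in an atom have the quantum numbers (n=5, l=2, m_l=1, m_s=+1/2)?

Allowed

n = 5 is a positive integer. l = 2 satisfies 0 ≤ l ≤ n−1 = 4. m_l = 1 lies in the range −l … +l (here −2 … 2). m_s = +1/2 is one of ±1/2.
All four constraints are satisfied.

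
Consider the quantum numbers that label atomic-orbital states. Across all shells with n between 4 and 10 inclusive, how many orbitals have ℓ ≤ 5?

Go shell by shell, enumerating (ℓ, m_ℓ) with ℓ ≤ 5:
n=4 → 16; n=5 → 25; n=6 → 36; n=7 → 36; n=8 → 36; n=9 → 36; n=10 → 36.
Total orbitals: 16 + 25 + 36 + 36 + 36 + 36 + 36 = 221.

221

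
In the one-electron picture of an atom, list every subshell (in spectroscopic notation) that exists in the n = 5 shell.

For n = 5, l runs from 0 to 4. In spectroscopic notation l = 0,1,2,… ↔ s,p,d,f,g,h,i, so the subshells are 5s, 5p, 5d, 5f, 5g.

5s, 5p, 5d, 5f, 5g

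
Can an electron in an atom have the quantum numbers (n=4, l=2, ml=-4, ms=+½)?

The magnetic quantum number must satisfy −l ≤ ml ≤ l. With l = 2, ml can only be -2, -1, 0, 1, 2, so ml = -4 is forbidden.

Invalid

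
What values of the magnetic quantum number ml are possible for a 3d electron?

-2, -1, 0, 1, 2

The 3d subshell has l = 2, and ml takes every integer from −l to +l. With l = 2 that gives the 5 values -2, -1, 0, 1, 2.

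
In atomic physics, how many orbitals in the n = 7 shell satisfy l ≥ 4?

33

Go through l = 0, …, 6 (the values permitted for n = 7).
Per l-value: l=4 → 9; l=5 → 11; l=6 → 13.
Total orbitals: 9 + 11 + 13 = 33.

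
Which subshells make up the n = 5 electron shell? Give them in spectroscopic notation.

5s, 5p, 5d, 5f, 5g

For n = 5, l runs from 0 to 4. In spectroscopic notation l = 0,1,2,… ↔ s,p,d,f,g,h,i, so the subshells are 5s, 5p, 5d, 5f, 5g.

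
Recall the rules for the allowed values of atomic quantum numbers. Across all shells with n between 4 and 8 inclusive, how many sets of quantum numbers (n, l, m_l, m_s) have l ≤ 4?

For each n in the range, tally the orbitals obeying l ≤ 4:
n=4 → 16; n=5 → 25; n=6 → 25; n=7 → 25; n=8 → 25.
Orbitals: 16 + 25 + 25 + 25 + 25 = 116. Including both spin states (m_s = ±1/2) gives 2 × 116 = 232 states.

232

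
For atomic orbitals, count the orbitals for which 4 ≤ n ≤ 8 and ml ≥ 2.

55

Count contributing orbitals for each principal shell:
n=4 → 3; n=5 → 6; n=6 → 10; n=7 → 15; n=8 → 21.
Total orbitals: 3 + 6 + 10 + 15 + 21 = 55.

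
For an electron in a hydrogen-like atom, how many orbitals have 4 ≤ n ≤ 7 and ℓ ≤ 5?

113

Count contributing orbitals for each principal shell:
n=4 → 16; n=5 → 25; n=6 → 36; n=7 → 36.
Total orbitals: 16 + 25 + 36 + 36 = 113.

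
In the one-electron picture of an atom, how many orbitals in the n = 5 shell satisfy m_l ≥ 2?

For n = 5, l ranges over 0 … 4.
Orbitals with m_l ≥ 2, by l: l=2 → 1; l=3 → 2; l=4 → 3.
Total orbitals: 1 + 2 + 3 = 6.

6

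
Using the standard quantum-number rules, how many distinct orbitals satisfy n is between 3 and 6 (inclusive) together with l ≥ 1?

82

Go shell by shell, enumerating (l, m_l) with l ≥ 1:
n=3 → 8; n=4 → 15; n=5 → 24; n=6 → 35.
Total orbitals: 8 + 15 + 24 + 35 = 82.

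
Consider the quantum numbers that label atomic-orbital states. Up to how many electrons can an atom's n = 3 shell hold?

18

A shell holds 2n² electrons: 2 × 3² = 2 × 9 = 18.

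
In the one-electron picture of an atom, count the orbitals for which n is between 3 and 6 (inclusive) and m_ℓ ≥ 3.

Treat each shell separately and count matching orbitals:
n=4 → 1; n=5 → 3; n=6 → 6.
Total orbitals: 1 + 3 + 6 = 10.

10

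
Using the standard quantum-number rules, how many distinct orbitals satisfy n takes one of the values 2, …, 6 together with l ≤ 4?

For each n in the range, tally the orbitals obeying l ≤ 4:
n=2 → 4; n=3 → 9; n=4 → 16; n=5 → 25; n=6 → 25.
Total orbitals: 4 + 9 + 16 + 25 + 25 = 79.

79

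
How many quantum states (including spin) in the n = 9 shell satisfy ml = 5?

8

With n = 9 the allowed l are 0, 1, …, 8.
Contributions: l=5 → 1; l=6 → 1; l=7 → 1; l=8 → 1.
Orbitals: 1 + 1 + 1 + 1 = 4. Each orbital carries two spin states, so 4 × 2 = 8 states.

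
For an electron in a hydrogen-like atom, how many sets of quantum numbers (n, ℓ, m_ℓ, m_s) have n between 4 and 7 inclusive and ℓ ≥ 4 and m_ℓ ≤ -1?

56

Work shell by shell — for each n, count the (ℓ, m_ℓ) pairs that satisfy ℓ ≥ 4 and m_ℓ ≤ -1:
n=5 → 4; n=6 → 9; n=7 → 15.
Orbitals: 4 + 9 + 15 = 28. Including both spin states (m_s = ±1/2) gives 2 × 28 = 56 states.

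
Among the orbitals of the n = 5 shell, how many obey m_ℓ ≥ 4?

Per ℓ-value: ℓ=4 → 1.
Total orbitals: 1.

1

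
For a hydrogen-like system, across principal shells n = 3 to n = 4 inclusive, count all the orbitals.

25

Shell n has n² orbitals: 3²=9 + 4²=16 = 25 orbitals.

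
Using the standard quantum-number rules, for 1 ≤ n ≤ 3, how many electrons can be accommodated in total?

28

Total orbitals = 1² + 2² + 3² = 14. Doubling for spin gives 28 electrons.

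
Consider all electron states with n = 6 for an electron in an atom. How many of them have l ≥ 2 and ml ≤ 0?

36

Per l-value: l=2 → 3; l=3 → 4; l=4 → 5; l=5 → 6.
Orbitals: 3 + 4 + 5 + 6 = 18. Each orbital carries two spin states, so 18 × 2 = 36 states.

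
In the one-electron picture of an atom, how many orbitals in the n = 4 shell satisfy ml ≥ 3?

With n = 4 the allowed l are 0, 1, …, 3.
Contributions: l=3 → 1.
Total orbitals: 1.

1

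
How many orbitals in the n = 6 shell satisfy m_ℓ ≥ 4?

3

The n = 6 shell has ℓ = 0 through 5; check each.
Per ℓ-value: ℓ=4 → 1; ℓ=5 → 2.
Total orbitals: 1 + 2 = 3.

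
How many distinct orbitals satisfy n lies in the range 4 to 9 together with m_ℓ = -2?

27

Go shell by shell, enumerating (ℓ, m_ℓ) with m_ℓ = -2:
n=4 → 2; n=5 → 3; n=6 → 4; n=7 → 5; n=8 → 6; n=9 → 7.
Total orbitals: 2 + 3 + 4 + 5 + 6 + 7 = 27.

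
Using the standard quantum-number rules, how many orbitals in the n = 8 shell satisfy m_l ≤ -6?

The n = 8 shell has l = 0 through 7; check each.
Contributions: l=6 → 1; l=7 → 2.
Total orbitals: 1 + 2 = 3.

3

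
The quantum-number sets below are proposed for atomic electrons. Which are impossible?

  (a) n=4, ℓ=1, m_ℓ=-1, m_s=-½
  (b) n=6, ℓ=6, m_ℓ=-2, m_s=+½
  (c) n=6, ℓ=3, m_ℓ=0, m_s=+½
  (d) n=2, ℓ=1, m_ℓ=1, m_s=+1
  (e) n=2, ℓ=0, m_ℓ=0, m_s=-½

(b) has ℓ = 6 ≥ n = 6, violating 0 ≤ ℓ ≤ n−1.
(d) has m_s = +1, but an electron's spin must be ±1/2.
The remaining sets (a), (c), (e) satisfy all four rules.

(b) and (d)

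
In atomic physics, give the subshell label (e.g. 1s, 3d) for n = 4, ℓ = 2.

4d

ℓ = 2 corresponds to the letter 'd', so the subshell is 4d.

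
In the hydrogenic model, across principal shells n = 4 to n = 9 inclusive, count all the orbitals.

271

Shell n has n² orbitals: 4²=16 + 5²=25 + 6²=36 + 7²=49 + 8²=64 + 9²=81 = 271 orbitals.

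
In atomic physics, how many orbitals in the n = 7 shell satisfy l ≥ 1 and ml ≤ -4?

The n = 7 shell has l = 0 through 6; check each.
Orbitals with l ≥ 1 and ml ≤ -4, by l: l=4 → 1; l=5 → 2; l=6 → 3.
Total orbitals: 1 + 2 + 3 = 6.

6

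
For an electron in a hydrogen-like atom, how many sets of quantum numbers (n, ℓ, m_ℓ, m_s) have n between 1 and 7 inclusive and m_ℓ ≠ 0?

224

For each n in the range, tally the orbitals obeying m_ℓ ≠ 0:
n=2 → 2; n=3 → 6; n=4 → 12; n=5 → 20; n=6 → 30; n=7 → 42.
Orbitals: 2 + 6 + 12 + 20 + 30 + 42 = 112. Including both spin states (m_s = ±1/2) gives 2 × 112 = 224 states.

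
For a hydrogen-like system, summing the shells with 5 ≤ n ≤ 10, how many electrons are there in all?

Shell n has n² orbitals: 5²=25 + 6²=36 + 7²=49 + 8²=64 + 9²=81 + 10²=100 = 355 orbitals.
Two spin states per orbital: 2 × 355 = 710 electrons.

710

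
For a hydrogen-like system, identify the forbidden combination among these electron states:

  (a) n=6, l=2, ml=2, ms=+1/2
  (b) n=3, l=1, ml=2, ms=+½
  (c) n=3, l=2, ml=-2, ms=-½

(b) has |ml| = 2 > l = 1, violating −l ≤ ml ≤ l.
The remaining sets (a), (c) satisfy all four rules.

(b)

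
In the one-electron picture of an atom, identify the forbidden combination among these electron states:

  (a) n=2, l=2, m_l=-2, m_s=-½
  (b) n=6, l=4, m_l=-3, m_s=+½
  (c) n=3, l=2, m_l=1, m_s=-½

(a) has l = 2 ≥ n = 2, violating 0 ≤ l ≤ n−1.
The remaining sets (b), (c) satisfy all four rules.

(a)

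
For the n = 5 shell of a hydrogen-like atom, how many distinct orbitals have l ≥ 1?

24

With n = 5 the allowed l are 0, 1, …, 4.
Contributions: l=1 → 3; l=2 → 5; l=3 → 7; l=4 → 9.
Total orbitals: 3 + 5 + 7 + 9 = 24.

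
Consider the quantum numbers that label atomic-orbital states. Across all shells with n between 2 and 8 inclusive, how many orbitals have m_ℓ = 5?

6

Treat each shell separately and count matching orbitals:
n=6 → 1; n=7 → 2; n=8 → 3.
Total orbitals: 1 + 2 + 3 = 6.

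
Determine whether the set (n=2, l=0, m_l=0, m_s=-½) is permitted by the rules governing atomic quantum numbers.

Allowed

n = 2 is a positive integer. l = 0 satisfies 0 ≤ l ≤ n−1 = 1. m_l = 0 lies in the range −l … +l (here 0). m_s = -1/2 is one of ±1/2.
All four constraints are satisfied.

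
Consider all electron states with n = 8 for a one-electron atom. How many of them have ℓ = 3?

Per ℓ-value: ℓ=3 → 7.
Orbitals: 7. Each orbital carries two spin states, so 7 × 2 = 14 states.

14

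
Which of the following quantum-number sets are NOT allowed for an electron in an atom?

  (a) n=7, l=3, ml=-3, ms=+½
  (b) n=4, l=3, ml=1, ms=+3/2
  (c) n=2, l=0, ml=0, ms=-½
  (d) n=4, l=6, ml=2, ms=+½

(b) has ms = +3/2, but an electron's spin must be ±1/2.
(d) has l = 6 ≥ n = 4, violating 0 ≤ l ≤ n−1.
The remaining sets (a), (c) satisfy all four rules.

(b) and (d)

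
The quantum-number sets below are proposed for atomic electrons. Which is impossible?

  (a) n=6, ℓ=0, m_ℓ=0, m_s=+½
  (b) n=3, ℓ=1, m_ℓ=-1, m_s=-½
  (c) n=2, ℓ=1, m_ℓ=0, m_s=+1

(c)

(c) has m_s = +1, but an electron's spin must be ±1/2.
The remaining sets (a), (b) satisfy all four rules.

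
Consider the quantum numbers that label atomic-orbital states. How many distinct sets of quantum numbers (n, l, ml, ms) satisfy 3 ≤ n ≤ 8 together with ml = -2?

Go shell by shell, enumerating (l, ml) with ml = -2:
n=3 → 1; n=4 → 2; n=5 → 3; n=6 → 4; n=7 → 5; n=8 → 6.
Orbitals: 1 + 2 + 3 + 4 + 5 + 6 = 21. Including both spin states (ms = ±1/2) gives 2 × 21 = 42 states.

42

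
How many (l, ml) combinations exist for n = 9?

81

The n = 9 shell contains n² = 9² = 81 orbitals.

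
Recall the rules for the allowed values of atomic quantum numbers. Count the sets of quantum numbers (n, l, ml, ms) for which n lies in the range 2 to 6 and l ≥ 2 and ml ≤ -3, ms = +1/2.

Treat each shell separately and count matching orbitals:
n=4 → 1; n=5 → 3; n=6 → 6.
Orbitals: 1 + 3 + 6 = 10. With ms fixed to +1/2 there is one state per orbital, so 10 states.

10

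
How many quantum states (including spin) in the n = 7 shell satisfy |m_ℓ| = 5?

Go through ℓ = 0, …, 6 (the values permitted for n = 7).
The (ℓ, m_ℓ) pairs meeting |m_ℓ| = 5 give: ℓ=5 → 2; ℓ=6 → 2.
Orbitals: 2 + 2 = 4. Each orbital carries two spin states, so 4 × 2 = 8 states.

8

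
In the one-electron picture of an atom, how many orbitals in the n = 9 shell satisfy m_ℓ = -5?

For n = 9, ℓ ranges over 0 … 8.
Orbitals with m_ℓ = -5, by ℓ: ℓ=5 → 1; ℓ=6 → 1; ℓ=7 → 1; ℓ=8 → 1.
Total orbitals: 1 + 1 + 1 + 1 = 4.

4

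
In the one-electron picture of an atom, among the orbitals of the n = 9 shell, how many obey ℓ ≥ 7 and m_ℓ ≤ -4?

For n = 9, ℓ ranges over 0 … 8.
The (ℓ, m_ℓ) pairs meeting ℓ ≥ 7 and m_ℓ ≤ -4 give: ℓ=7 → 4; ℓ=8 → 5.
Total orbitals: 4 + 5 = 9.

9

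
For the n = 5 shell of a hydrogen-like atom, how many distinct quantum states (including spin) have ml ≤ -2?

12

The (l, ml) pairs meeting ml ≤ -2 give: l=2 → 1; l=3 → 2; l=4 → 3.
Orbitals: 1 + 2 + 3 = 6. Each orbital carries two spin states, so 6 × 2 = 12 states.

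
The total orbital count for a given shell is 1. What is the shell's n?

n = 1

n² = 1 ⇒ n = 1.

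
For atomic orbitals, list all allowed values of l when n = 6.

l is an integer with 0 ≤ l ≤ n−1, so for n = 6: l = 0, 1, 2, 3, 4, 5.

0, 1, 2, 3, 4, 5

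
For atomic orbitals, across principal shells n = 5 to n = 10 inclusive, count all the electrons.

710

Shell n has n² orbitals: 5²=25 + 6²=36 + 7²=49 + 8²=64 + 9²=81 + 10²=100 = 355 orbitals.
Two spin states per orbital: 2 × 355 = 710 electrons.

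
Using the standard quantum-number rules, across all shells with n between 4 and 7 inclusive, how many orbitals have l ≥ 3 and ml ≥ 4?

10

Treat each shell separately and count matching orbitals:
n=5 → 1; n=6 → 3; n=7 → 6.
Total orbitals: 1 + 3 + 6 = 10.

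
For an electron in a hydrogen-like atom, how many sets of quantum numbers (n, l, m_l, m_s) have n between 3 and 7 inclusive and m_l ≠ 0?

Go shell by shell, enumerating (l, m_l) with m_l ≠ 0:
n=3 → 6; n=4 → 12; n=5 → 20; n=6 → 30; n=7 → 42.
Orbitals: 6 + 12 + 20 + 30 + 42 = 110. Including both spin states (m_s = ±1/2) gives 2 × 110 = 220 states.

220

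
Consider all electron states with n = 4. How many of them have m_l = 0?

8

Contributions: l=0 → 1; l=1 → 1; l=2 → 1; l=3 → 1.
Orbitals: 1 + 1 + 1 + 1 = 4. Each orbital carries two spin states, so 4 × 2 = 8 states.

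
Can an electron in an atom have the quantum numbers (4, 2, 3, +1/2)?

The magnetic quantum number must satisfy −ℓ ≤ m_ℓ ≤ ℓ. With ℓ = 2, m_ℓ can only be -2, -1, 0, 1, 2, so m_ℓ = 3 is forbidden.

Not allowed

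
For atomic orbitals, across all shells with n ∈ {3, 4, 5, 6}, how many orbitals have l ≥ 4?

Count contributing orbitals for each principal shell:
n=5 → 9; n=6 → 20.
Total orbitals: 9 + 20 = 29.

29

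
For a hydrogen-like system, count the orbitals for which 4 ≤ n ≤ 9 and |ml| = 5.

20

For each n in the range, tally the orbitals obeying |ml| = 5:
n=6 → 2; n=7 → 4; n=8 → 6; n=9 → 8.
Total orbitals: 2 + 4 + 6 + 8 = 20.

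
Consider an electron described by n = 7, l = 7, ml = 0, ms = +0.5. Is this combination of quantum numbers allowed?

The orbital quantum number must satisfy 0 ≤ l ≤ n−1. With n = 7 the allowed l values are 0, 1, 2, 3, 4, 5, 6, so l = 7 is out of range.

No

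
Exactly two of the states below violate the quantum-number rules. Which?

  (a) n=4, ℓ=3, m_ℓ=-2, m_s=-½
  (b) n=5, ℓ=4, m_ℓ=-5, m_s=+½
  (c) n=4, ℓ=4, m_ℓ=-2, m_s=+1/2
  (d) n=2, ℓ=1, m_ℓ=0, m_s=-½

(b) and (c)

(b) has |m_ℓ| = 5 > ℓ = 4, violating −ℓ ≤ m_ℓ ≤ ℓ.
(c) has ℓ = 4 ≥ n = 4, violating 0 ≤ ℓ ≤ n−1.
The remaining sets (a), (d) satisfy all four rules.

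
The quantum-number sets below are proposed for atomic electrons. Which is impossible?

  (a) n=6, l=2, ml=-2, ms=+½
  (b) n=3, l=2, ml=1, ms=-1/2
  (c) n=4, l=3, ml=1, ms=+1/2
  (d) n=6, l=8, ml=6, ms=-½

(d) has l = 8 ≥ n = 6, violating 0 ≤ l ≤ n−1.
The remaining sets (a), (b), (c) satisfy all four rules.

(d)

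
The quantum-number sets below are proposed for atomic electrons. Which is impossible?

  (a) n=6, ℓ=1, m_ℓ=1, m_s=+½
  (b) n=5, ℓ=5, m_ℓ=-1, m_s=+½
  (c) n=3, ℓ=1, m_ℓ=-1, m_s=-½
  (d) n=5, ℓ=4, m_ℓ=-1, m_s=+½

(b) has ℓ = 5 ≥ n = 5, violating 0 ≤ ℓ ≤ n−1.
The remaining sets (a), (c), (d) satisfy all four rules.

(b)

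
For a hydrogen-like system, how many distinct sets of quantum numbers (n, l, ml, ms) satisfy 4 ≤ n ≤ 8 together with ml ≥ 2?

Go shell by shell, enumerating (l, ml) with ml ≥ 2:
n=4 → 3; n=5 → 6; n=6 → 10; n=7 → 15; n=8 → 21.
Orbitals: 3 + 6 + 10 + 15 + 21 = 55. Including both spin states (ms = ±1/2) gives 2 × 55 = 110 states.

110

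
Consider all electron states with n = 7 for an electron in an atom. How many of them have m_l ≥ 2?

30

Contributions: l=2 → 1; l=3 → 2; l=4 → 3; l=5 → 4; l=6 → 5.
Orbitals: 1 + 2 + 3 + 4 + 5 = 15. Each orbital carries two spin states, so 15 × 2 = 30 states.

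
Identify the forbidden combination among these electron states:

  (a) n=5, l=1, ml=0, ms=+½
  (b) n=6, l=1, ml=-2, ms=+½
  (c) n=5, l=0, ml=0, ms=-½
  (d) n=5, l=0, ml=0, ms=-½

(b)

(b) has |ml| = 2 > l = 1, violating −l ≤ ml ≤ l.
The remaining sets (a), (c), (d) satisfy all four rules.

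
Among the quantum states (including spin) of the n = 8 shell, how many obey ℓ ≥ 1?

126

The (ℓ, m_ℓ) pairs meeting ℓ ≥ 1 give: ℓ=1 → 3; ℓ=2 → 5; ℓ=3 → 7; ℓ=4 → 9; ℓ=5 → 11; ℓ=6 → 13; ℓ=7 → 15.
Orbitals: 3 + 5 + 7 + 9 + 11 + 13 + 15 = 63. Each orbital carries two spin states, so 63 × 2 = 126 states.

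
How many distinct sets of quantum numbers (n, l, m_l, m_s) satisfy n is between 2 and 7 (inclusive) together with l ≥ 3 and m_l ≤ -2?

60

For each n in the range, tally the orbitals obeying l ≥ 3 and m_l ≤ -2:
n=4 → 2; n=5 → 5; n=6 → 9; n=7 → 14.
Orbitals: 2 + 5 + 9 + 14 = 30. Including both spin states (m_s = ±1/2) gives 2 × 30 = 60 states.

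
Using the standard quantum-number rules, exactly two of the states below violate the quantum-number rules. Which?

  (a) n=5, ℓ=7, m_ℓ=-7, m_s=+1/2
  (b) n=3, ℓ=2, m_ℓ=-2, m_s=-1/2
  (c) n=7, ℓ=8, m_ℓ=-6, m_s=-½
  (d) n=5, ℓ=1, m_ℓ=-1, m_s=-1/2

(a) has ℓ = 7 ≥ n = 5, violating 0 ≤ ℓ ≤ n−1.
(c) has ℓ = 8 ≥ n = 7, violating 0 ≤ ℓ ≤ n−1.
The remaining sets (b), (d) satisfy all four rules.

(a) and (c)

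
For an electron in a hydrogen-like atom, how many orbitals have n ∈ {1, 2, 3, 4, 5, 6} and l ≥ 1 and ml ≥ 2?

20

Go shell by shell, enumerating (l, ml) with l ≥ 1 and ml ≥ 2:
n=3 → 1; n=4 → 3; n=5 → 6; n=6 → 10.
Total orbitals: 1 + 3 + 6 + 10 = 20.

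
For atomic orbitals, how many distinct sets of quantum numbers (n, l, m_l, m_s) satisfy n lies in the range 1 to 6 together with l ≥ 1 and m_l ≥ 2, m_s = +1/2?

20

Treat each shell separately and count matching orbitals:
n=3 → 1; n=4 → 3; n=5 → 6; n=6 → 10.
Orbitals: 1 + 3 + 6 + 10 = 20. With m_s fixed to +1/2 there is one state per orbital, so 20 states.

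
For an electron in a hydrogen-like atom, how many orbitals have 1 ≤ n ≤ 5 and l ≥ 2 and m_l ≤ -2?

10

Count contributing orbitals for each principal shell:
n=3 → 1; n=4 → 3; n=5 → 6.
Total orbitals: 1 + 3 + 6 = 10.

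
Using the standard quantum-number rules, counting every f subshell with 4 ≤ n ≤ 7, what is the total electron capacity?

56

An f subshell (ℓ = 3) exists for every n ≥ 4, so shells n = 4, 5, 6, 7 each contribute one — 4 subshells.
Since each f subshell holds 2(2·3+1) = 14 electrons, the total is 4 × 14 = 56.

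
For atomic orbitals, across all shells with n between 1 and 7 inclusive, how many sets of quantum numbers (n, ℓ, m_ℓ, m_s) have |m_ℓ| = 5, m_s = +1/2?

For each n in the range, tally the orbitals obeying |m_ℓ| = 5:
n=6 → 2; n=7 → 4.
Orbitals: 2 + 4 = 6. With m_s fixed to +1/2 there is one state per orbital, so 6 states.

6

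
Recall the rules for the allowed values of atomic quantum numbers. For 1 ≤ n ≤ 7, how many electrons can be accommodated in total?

280

Total orbitals = 1² + 2² + 3² + 4² + 5² + 6² + 7² = 140. Doubling for spin gives 280 electrons.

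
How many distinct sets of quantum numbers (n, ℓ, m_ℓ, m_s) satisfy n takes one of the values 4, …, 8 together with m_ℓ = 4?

Treat each shell separately and count matching orbitals:
n=5 → 1; n=6 → 2; n=7 → 3; n=8 → 4.
Orbitals: 1 + 2 + 3 + 4 = 10. Including both spin states (m_s = ±1/2) gives 2 × 10 = 20 states.

20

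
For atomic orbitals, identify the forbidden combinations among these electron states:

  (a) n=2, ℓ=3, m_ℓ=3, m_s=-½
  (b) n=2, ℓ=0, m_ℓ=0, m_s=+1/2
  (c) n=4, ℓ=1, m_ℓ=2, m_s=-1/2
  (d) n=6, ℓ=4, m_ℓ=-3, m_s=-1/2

(a) and (c)

(a) has ℓ = 3 ≥ n = 2, violating 0 ≤ ℓ ≤ n−1.
(c) has |m_ℓ| = 2 > ℓ = 1, violating −ℓ ≤ m_ℓ ≤ ℓ.
The remaining sets (b), (d) satisfy all four rules.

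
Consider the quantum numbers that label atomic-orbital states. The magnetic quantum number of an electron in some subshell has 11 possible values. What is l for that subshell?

m_l ranges over 2l+1 integers, so 2l+1 = 11 ⇒ l = 5.

l = 5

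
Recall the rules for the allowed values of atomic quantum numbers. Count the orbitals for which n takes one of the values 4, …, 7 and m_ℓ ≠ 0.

Count contributing orbitals for each principal shell:
n=4 → 12; n=5 → 20; n=6 → 30; n=7 → 42.
Total orbitals: 12 + 20 + 30 + 42 = 104.

104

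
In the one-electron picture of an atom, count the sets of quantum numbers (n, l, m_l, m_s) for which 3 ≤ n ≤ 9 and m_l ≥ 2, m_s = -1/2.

84

Work shell by shell — for each n, count the (l, m_l) pairs that satisfy m_l ≥ 2:
n=3 → 1; n=4 → 3; n=5 → 6; n=6 → 10; n=7 → 15; n=8 → 21; n=9 → 28.
Orbitals: 1 + 3 + 6 + 10 + 15 + 21 + 28 = 84. With m_s fixed to -1/2 there is one state per orbital, so 84 states.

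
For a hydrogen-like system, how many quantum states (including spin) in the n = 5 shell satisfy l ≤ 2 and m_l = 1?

With n = 5 the allowed l are 0, 1, …, 4.
Per l-value: l=1 → 1; l=2 → 1.
Orbitals: 1 + 1 = 2. Each orbital carries two spin states, so 2 × 2 = 4 states.

4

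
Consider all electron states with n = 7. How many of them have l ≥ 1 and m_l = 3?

For n = 7, l ranges over 0 … 6.
Contributions: l=3 → 1; l=4 → 1; l=5 → 1; l=6 → 1.
Orbitals: 1 + 1 + 1 + 1 = 4. Each orbital carries two spin states, so 4 × 2 = 8 states.

8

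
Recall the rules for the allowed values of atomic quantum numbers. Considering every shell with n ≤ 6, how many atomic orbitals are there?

91

Total orbitals = 1² + 2² + 3² + 4² + 5² + 6² = 91.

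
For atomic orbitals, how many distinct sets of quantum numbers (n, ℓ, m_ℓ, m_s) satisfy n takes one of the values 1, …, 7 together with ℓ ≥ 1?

266

Count contributing orbitals for each principal shell:
n=2 → 3; n=3 → 8; n=4 → 15; n=5 → 24; n=6 → 35; n=7 → 48.
Orbitals: 3 + 8 + 15 + 24 + 35 + 48 = 133. Including both spin states (m_s = ±1/2) gives 2 × 133 = 266 states.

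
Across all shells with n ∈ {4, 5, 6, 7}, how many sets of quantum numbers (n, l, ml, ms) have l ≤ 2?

Go shell by shell, enumerating (l, ml) with l ≤ 2:
n=4 → 9; n=5 → 9; n=6 → 9; n=7 → 9.
Orbitals: 9 + 9 + 9 + 9 = 36. Including both spin states (ms = ±1/2) gives 2 × 36 = 72 states.

72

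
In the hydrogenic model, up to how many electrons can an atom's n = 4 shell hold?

A shell holds 2n² electrons: 2 × 4² = 2 × 16 = 32.

32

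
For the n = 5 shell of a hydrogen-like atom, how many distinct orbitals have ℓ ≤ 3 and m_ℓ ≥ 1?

6

For n = 5, ℓ ranges over 0 … 4.
Orbitals with ℓ ≤ 3 and m_ℓ ≥ 1, by ℓ: ℓ=1 → 1; ℓ=2 → 2; ℓ=3 → 3.
Total orbitals: 1 + 2 + 3 = 6.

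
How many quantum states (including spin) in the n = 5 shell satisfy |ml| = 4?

4

The n = 5 shell has l = 0 through 4; check each.
Per l-value: l=4 → 2.
Orbitals: 2. Each orbital carries two spin states, so 2 × 2 = 4 states.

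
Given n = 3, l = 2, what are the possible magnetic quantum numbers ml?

-2, -1, 0, 1, 2

ml takes every integer from −l to +l. With l = 2 that gives the 5 values -2, -1, 0, 1, 2.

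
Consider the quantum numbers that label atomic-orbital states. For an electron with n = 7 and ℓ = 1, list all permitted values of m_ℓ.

-1, 0, 1

m_ℓ takes every integer from −ℓ to +ℓ. With ℓ = 1 that gives the 3 values -1, 0, 1.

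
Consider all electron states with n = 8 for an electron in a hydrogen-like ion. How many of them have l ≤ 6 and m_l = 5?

The n = 8 shell has l = 0 through 7; check each.
Contributions: l=5 → 1; l=6 → 1.
Orbitals: 1 + 1 = 2. Each orbital carries two spin states, so 2 × 2 = 4 states.

4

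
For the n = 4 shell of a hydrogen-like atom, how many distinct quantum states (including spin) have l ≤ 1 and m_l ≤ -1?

The n = 4 shell has l = 0 through 3; check each.
Contributions: l=1 → 1.
Orbitals: 1. Each orbital carries two spin states, so 1 × 2 = 2 states.

2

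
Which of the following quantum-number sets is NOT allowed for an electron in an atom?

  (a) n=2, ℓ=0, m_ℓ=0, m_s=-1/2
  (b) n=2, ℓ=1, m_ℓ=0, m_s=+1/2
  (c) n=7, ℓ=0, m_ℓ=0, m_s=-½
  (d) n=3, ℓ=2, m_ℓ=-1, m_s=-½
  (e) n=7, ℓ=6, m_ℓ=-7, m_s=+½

(e) has |m_ℓ| = 7 > ℓ = 6, violating −ℓ ≤ m_ℓ ≤ ℓ.
The remaining sets (a), (b), (c), (d) satisfy all four rules.

(e)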